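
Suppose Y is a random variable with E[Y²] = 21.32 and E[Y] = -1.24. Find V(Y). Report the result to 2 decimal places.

19.78

V(Y) = 21.32 − (-1.24)² = 19.7824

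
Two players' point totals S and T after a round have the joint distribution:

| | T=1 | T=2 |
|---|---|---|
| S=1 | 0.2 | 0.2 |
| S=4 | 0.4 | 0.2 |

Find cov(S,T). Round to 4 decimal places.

-0.1200

E[S] = 2.8,  E[T] = 1.4
E[ST] = 3.8
cov(S,T) = E[ST] − E[S]E[T] = 3.8 − (2.8)(1.4) = -0.12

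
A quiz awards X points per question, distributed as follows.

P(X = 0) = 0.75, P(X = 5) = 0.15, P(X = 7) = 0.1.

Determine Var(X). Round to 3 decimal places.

E[X] = (0)(0.75) + (5)(0.15) + (7)(0.1) = 1.45
E[X²] = (0)²(0.75) + (5)²(0.15) + (7)²(0.1) = 8.65
Var(X) = E[X²] − (E[X])² = 8.65 − (1.45)² = 6.5475

6.548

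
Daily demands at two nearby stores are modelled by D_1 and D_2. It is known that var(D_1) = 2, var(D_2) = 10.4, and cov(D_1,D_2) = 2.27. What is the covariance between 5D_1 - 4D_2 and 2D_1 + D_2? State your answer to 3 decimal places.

-28.410

cov(5D_1 - 4D_2, 2D_1 + D_2) = (5)(2)var(D_1) + (-4)(1)var(D_2) + [(5)(1) + (-4)(2)]cov(D_1,D_2)
= 10·2 + -4·10.4 + -3·2.27 = -28.41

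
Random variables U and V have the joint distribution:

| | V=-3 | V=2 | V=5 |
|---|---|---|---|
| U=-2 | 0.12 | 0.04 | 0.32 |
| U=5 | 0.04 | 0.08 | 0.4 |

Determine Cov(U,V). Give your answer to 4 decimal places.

2.0496

E[U] = 1.64,  E[V] = 3.36
E[UV] = 7.56
Cov(U,V) = E[UV] − E[U]E[V] = 7.56 − (1.64)(3.36) = 2.0496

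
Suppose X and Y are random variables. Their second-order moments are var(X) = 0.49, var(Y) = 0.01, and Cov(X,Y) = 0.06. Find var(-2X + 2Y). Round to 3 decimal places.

var(-2X + 2Y) = (-2)²·var(X) + (2)²·var(Y) + 2·(-2)·(2)·Cov(X,Y)
= 4·0.49 + 4·0.01 + -8·0.06 = 1.52

1.520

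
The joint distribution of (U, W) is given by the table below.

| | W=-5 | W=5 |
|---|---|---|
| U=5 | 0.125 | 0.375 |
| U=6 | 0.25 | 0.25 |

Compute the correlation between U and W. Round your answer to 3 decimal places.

E[U] = 5.5,  E[W] = 1.25
E[UW] = 6.25
Cov(U,W) = E[UW] − E[U]E[W] = 6.25 − (5.5)(1.25) = -0.625
Var(U) = 0.25,  Var(W) = 23.4375
ρ = -0.625 / √(0.25·23.4375) ≈ -0.258

-0.258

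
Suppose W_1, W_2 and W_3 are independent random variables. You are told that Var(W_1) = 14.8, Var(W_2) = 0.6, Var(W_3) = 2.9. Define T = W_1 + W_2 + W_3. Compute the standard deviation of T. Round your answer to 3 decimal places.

4.278

By independence, Var(T) = (1)²Var(W_1) + (1)²Var(W_2) + (1)²Var(W_3)
= (1)²·14.8 + (1)²·0.6 + (1)²·2.9 = 18.3
SD(T) = √18.3 ≈ 4.278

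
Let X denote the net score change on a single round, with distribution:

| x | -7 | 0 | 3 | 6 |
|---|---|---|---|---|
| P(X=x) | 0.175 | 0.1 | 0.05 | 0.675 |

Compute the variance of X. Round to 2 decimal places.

E[X] = (-7)(0.175) + (0)(0.1) + (3)(0.05) + (6)(0.675) = 2.975
E[X²] = (-7)²(0.175) + (0)²(0.1) + (3)²(0.05) + (6)²(0.675) = 33.325
var(X) = E[X²] − (E[X])² = 33.325 − (2.975)² = 24.474375

24.47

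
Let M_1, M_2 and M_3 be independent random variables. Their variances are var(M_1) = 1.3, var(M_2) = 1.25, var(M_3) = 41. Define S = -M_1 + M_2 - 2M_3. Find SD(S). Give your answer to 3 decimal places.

12.905

By independence, var(S) = (-1)²var(M_1) + (1)²var(M_2) + (-2)²var(M_3)
= (-1)²·1.3 + (1)²·1.25 + (-2)²·41 = 166.55
SD(S) = √166.55 ≈ 12.905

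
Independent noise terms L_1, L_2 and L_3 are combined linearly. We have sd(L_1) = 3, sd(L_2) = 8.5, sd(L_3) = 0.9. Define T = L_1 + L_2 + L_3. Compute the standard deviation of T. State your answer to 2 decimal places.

Var(L_1) = 9, Var(L_2) = 72.25, Var(L_3) = 0.81
By independence, Var(T) = (1)²Var(L_1) + (1)²Var(L_2) + (1)²Var(L_3)
= (1)²·9 + (1)²·72.25 + (1)²·0.81 = 82.06
sd(T) = √82.06 ≈ 9.06

9.06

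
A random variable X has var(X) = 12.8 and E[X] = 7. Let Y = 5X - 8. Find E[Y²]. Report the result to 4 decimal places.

1049.0000

E[5X - 8] = 5·7 − 8 = 27
var(5X - 8) = (5)²·12.8 = 320
E[Y²] = var(Y) + (E[Y])² = 320 + (27)² = 1049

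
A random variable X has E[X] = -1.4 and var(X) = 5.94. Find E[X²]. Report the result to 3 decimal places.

7.900

E[X²] = var(X) + (E[X])² = 5.94 + (-1.4)² = 7.9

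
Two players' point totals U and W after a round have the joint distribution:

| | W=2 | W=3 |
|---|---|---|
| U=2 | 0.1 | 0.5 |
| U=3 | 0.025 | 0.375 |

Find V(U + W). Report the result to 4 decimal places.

E[U] = 2.4,  E[W] = 2.875,  E[UW] = 6.925
V(U) = 6 − (2.4)² = 0.24;  V(W) = 8.375 − (2.875)² = 0.109375
cov(U,W) = 6.925 − (2.4)(2.875) = 0.025
V(U + W) = (1)²·0.24 + (1)²·0.109375 + 2·(1)·(1)·0.025 = 0.399375

0.3994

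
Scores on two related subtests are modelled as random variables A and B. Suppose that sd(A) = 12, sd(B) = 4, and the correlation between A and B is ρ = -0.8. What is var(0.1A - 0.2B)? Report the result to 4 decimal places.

var(A) = (12)² = 144;  var(B) = (4)² = 16
Cov(A,B) = ρ·sd(A)·sd(B) = -0.8·12·4 = -38.4
var(0.1A - 0.2B) = (0.1)²·var(A) + (-0.2)²·var(B) + 2·(0.1)·(-0.2)·Cov(A,B)
= 0.01·144 + 0.04·16 + -0.04·-38.4 = 3.616

3.6160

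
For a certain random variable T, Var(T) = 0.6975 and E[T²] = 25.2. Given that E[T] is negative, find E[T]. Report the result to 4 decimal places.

-4.9500

(E[T])² = E[T²] − Var(T) = 25.2 − 0.6975 = 24.5025
E[T] = −√24.5025 = -4.95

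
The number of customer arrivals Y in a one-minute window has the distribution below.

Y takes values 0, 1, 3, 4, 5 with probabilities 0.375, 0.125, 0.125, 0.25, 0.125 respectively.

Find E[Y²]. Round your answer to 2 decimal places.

E[Y²] = (0)²(0.375) + (1)²(0.125) + (3)²(0.125) + (4)²(0.25) + (5)²(0.125) = 8.375

8.38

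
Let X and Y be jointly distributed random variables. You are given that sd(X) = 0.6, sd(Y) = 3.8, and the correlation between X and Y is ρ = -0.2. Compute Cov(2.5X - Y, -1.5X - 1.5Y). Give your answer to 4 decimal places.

21.3360

Var(X) = (0.6)² = 0.36;  Var(Y) = (3.8)² = 14.44
Cov(X,Y) = ρ·sd(X)·sd(Y) = -0.2·0.6·3.8 = -0.456
Cov(2.5X - Y, -1.5X - 1.5Y) = (2.5)(-1.5)Var(X) + (-1)(-1.5)Var(Y) + [(2.5)(-1.5) + (-1)(-1.5)]Cov(X,Y)
= -3.75·0.36 + 1.5·14.44 + -2.25·-0.456 = 21.336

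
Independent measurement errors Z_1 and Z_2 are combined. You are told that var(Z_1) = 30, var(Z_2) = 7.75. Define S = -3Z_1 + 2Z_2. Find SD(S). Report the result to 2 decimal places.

17.35

By independence, var(S) = (-3)²var(Z_1) + (2)²var(Z_2)
= (-3)²·30 + (2)²·7.75 = 301
SD(S) = √301 ≈ 17.35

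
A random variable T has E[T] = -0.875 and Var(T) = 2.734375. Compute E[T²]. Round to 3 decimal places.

3.500

E[T²] = Var(T) + (E[T])² = 2.734375 + (-0.875)² = 3.5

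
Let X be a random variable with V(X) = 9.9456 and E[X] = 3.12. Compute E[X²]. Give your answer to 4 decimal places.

E[X²] = V(X) + (E[X])² = 9.9456 + (3.12)² = 19.68

19.6800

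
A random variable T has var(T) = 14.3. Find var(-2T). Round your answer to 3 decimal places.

var(-2T) = (-2)²·var(T) = 4·14.3 = 57.2

57.200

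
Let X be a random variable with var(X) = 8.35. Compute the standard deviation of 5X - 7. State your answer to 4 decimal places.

14.4482

var(5X - 7) = (5)²·8.35 = 208.75
SD(5X - 7) = √208.75 ≈ 14.4482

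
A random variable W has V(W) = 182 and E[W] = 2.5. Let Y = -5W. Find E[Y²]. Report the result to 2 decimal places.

E[-5W] = -5·2.5 = -12.5
V(-5W) = (-5)²·182 = 4550
E[Y²] = V(Y) + (E[Y])² = 4550 + (-12.5)² = 4706.25

4706.25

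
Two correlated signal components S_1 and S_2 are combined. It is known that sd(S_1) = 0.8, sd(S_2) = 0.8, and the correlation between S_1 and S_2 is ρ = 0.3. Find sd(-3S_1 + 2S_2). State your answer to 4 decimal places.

2.4528

Var(S_1) = (0.8)² = 0.64;  Var(S_2) = (0.8)² = 0.64
Cov(S_1,S_2) = ρ·sd(S_1)·sd(S_2) = 0.3·0.8·0.8 = 0.192
Var(-3S_1 + 2S_2) = (-3)²·Var(S_1) + (2)²·Var(S_2) + 2·(-3)·(2)·Cov(S_1,S_2)
= 9·0.64 + 4·0.64 + -12·0.192 = 6.016
sd(-3S_1 + 2S_2) = √6.016 ≈ 2.4528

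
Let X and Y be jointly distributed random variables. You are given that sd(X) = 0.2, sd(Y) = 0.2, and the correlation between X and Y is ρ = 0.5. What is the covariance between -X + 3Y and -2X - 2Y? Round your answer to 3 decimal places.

Var(X) = (0.2)² = 0.04;  Var(Y) = (0.2)² = 0.04
Cov(X,Y) = ρ·sd(X)·sd(Y) = 0.5·0.2·0.2 = 0.02
Cov(-X + 3Y, -2X - 2Y) = (-1)(-2)Var(X) + (3)(-2)Var(Y) + [(-1)(-2) + (3)(-2)]Cov(X,Y)
= 2·0.04 + -6·0.04 + -4·0.02 = -0.24

-0.240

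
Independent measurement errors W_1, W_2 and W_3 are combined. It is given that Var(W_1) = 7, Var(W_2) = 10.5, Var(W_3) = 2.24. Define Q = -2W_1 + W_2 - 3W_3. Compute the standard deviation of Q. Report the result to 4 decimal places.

7.6590

By independence, Var(Q) = (-2)²Var(W_1) + (1)²Var(W_2) + (-3)²Var(W_3)
= (-2)²·7 + (1)²·10.5 + (-3)²·2.24 = 58.66
SD(Q) = √58.66 ≈ 7.6590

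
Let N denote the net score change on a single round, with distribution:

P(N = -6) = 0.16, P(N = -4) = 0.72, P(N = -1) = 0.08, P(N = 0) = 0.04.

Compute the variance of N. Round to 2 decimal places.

E[N] = (-6)(0.16) + (-4)(0.72) + (-1)(0.08) + (0)(0.04) = -3.92
E[N²] = (-6)²(0.16) + (-4)²(0.72) + (-1)²(0.08) + (0)²(0.04) = 17.36
Var(N) = E[N²] − (E[N])² = 17.36 − (-3.92)² = 1.9936

1.99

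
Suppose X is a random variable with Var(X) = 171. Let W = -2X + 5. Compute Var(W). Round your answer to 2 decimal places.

Var(-2X + 5) = (-2)²·Var(X) = 4·171 = 684

684.00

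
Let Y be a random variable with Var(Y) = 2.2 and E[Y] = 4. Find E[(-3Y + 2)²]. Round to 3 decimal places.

E[-3Y + 2] = -3·4 + 2 = -10
Var(-3Y + 2) = (-3)²·2.2 = 19.8
E[(-3Y + 2)²] = Var((-3Y + 2)) + (E[(-3Y + 2)])² = 19.8 + (-10)² = 119.8

119.800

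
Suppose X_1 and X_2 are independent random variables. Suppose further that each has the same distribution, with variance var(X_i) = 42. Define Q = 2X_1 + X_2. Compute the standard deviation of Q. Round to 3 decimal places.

14.491

By independence, var(Q) = (2)²var(X_1) + (1)²var(X_2)
= (2)²·42 + (1)²·42 = 210
SD(Q) = √210 ≈ 14.491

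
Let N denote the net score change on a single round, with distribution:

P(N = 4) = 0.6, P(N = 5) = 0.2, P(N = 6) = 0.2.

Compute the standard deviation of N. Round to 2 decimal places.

0.80

E[N] = (4)(0.6) + (5)(0.2) + (6)(0.2) = 4.6
E[N²] = (4)²(0.6) + (5)²(0.2) + (6)²(0.2) = 21.8
V(N) = E[N²] − (E[N])² = 21.8 − (4.6)² = 0.64
σ(N) = √0.64 ≈ 0.80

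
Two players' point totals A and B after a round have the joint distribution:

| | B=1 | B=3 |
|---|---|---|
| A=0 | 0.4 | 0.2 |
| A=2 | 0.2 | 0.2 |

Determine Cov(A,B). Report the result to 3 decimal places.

0.160

E[A] = 0.8,  E[B] = 1.8
E[AB] = 1.6
Cov(A,B) = E[AB] − E[A]E[B] = 1.6 − (0.8)(1.8) = 0.16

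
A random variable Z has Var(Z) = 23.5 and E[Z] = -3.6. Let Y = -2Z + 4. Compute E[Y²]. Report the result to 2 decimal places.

219.44

E[-2Z + 4] = -2·-3.6 + 4 = 11.2
Var(-2Z + 4) = (-2)²·23.5 = 94
E[Y²] = Var(Y) + (E[Y])² = 94 + (11.2)² = 219.44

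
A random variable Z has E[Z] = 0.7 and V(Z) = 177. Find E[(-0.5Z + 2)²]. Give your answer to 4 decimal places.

E[-0.5Z + 2] = -0.5·0.7 + 2 = 1.65
V(-0.5Z + 2) = (-0.5)²·177 = 44.25
E[(-0.5Z + 2)²] = V((-0.5Z + 2)) + (E[(-0.5Z + 2)])² = 44.25 + (1.65)² = 46.9725

46.9725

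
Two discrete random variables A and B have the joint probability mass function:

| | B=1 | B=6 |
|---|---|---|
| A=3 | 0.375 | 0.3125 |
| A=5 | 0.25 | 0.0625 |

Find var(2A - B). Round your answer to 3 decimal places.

E[A] = 3.625,  E[B] = 2.875,  E[AB] = 9.875
var(A) = 14 − (3.625)² = 0.859375;  var(B) = 14.125 − (2.875)² = 5.859375
Cov(A,B) = 9.875 − (3.625)(2.875) = -0.546875
var(2A - B) = (2)²·0.859375 + (-1)²·5.859375 + 2·(2)·(-1)·-0.546875 = 11.484375

11.484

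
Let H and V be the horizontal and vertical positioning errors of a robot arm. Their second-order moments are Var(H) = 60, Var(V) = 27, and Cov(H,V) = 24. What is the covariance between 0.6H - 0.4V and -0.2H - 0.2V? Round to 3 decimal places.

-6.000

Cov(0.6H - 0.4V, -0.2H - 0.2V) = (0.6)(-0.2)Var(H) + (-0.4)(-0.2)Var(V) + [(0.6)(-0.2) + (-0.4)(-0.2)]Cov(H,V)
= -0.12·60 + 0.08·27 + -0.04·24 = -6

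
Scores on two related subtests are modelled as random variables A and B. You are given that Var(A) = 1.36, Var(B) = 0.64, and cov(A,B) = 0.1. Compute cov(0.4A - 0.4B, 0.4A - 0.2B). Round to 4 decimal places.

0.2448

cov(0.4A - 0.4B, 0.4A - 0.2B) = (0.4)(0.4)Var(A) + (-0.4)(-0.2)Var(B) + [(0.4)(-0.2) + (-0.4)(0.4)]cov(A,B)
= 0.16·1.36 + 0.08·0.64 + -0.24·0.1 = 0.2448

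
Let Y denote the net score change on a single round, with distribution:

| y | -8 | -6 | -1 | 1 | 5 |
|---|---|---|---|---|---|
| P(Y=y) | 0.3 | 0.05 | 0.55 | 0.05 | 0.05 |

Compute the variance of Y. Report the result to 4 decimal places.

14.1475

E[Y] = (-8)(0.3) + (-6)(0.05) + (-1)(0.55) + (1)(0.05) + (5)(0.05) = -2.95
E[Y²] = (-8)²(0.3) + (-6)²(0.05) + (-1)²(0.55) + (1)²(0.05) + (5)²(0.05) = 22.85
V(Y) = E[Y²] − (E[Y])² = 22.85 − (-2.95)² = 14.1475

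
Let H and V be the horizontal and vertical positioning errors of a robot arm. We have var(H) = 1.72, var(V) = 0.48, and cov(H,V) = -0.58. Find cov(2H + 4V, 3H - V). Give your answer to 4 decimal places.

cov(2H + 4V, 3H - V) = (2)(3)var(H) + (4)(-1)var(V) + [(2)(-1) + (4)(3)]cov(H,V)
= 6·1.72 + -4·0.48 + 10·-0.58 = 2.6

2.6000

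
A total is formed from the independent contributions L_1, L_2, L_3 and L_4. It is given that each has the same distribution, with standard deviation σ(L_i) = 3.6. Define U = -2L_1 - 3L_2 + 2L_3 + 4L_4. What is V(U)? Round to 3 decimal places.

427.680

V(L_i) = (3.6)² = 12.96
By independence, V(U) = (-2)²V(L_1) + (-3)²V(L_2) + (2)²V(L_3) + (4)²V(L_4)
= (-2)²·12.96 + (-3)²·12.96 + (2)²·12.96 + (4)²·12.96 = 427.68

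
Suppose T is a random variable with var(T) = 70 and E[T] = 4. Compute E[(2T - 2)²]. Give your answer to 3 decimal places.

E[2T - 2] = 2·4 − 2 = 6
var(2T - 2) = (2)²·70 = 280
E[(2T - 2)²] = var((2T - 2)) + (E[(2T - 2)])² = 280 + (6)² = 316

316.000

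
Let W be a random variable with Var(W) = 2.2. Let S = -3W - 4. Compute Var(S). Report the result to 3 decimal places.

19.800

Var(-3W - 4) = (-3)²·Var(W) = 9·2.2 = 19.8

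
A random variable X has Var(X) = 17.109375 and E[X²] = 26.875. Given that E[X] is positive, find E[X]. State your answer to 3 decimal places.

(E[X])² = E[X²] − Var(X) = 26.875 − 17.109375 = 9.765625
E[X] = √9.765625 = 3.125

3.125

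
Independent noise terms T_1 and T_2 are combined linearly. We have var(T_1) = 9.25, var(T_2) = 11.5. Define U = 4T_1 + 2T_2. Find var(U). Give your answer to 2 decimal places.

By independence, var(U) = (4)²var(T_1) + (2)²var(T_2)
= (4)²·9.25 + (2)²·11.5 = 194

194.00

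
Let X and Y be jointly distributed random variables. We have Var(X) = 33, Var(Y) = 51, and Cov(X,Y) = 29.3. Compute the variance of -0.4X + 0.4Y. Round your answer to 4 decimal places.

4.0640

Var(-0.4X + 0.4Y) = (-0.4)²·Var(X) + (0.4)²·Var(Y) + 2·(-0.4)·(0.4)·Cov(X,Y)
= 0.16·33 + 0.16·51 + -0.32·29.3 = 4.064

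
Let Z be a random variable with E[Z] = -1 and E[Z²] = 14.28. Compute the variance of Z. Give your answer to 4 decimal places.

Var(Z) = 14.28 − (-1)² = 13.28

13.2800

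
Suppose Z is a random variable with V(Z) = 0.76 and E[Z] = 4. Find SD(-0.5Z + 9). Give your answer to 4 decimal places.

0.4359

V(-0.5Z + 9) = (-0.5)²·0.76 = 0.19
SD(-0.5Z + 9) = √0.19 ≈ 0.4359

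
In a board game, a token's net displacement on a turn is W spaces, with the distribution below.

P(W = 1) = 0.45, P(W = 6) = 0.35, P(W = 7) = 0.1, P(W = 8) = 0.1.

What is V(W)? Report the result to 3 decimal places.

7.948

E[W] = (1)(0.45) + (6)(0.35) + (7)(0.1) + (8)(0.1) = 4.05
E[W²] = (1)²(0.45) + (6)²(0.35) + (7)²(0.1) + (8)²(0.1) = 24.35
V(W) = E[W²] − (E[W])² = 24.35 − (4.05)² = 7.9475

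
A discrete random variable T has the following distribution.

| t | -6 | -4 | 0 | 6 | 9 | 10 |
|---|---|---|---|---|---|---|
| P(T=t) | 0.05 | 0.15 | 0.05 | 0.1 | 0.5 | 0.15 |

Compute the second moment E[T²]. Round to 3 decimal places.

E[T²] = (-6)²(0.05) + (-4)²(0.15) + (0)²(0.05) + (6)²(0.1) + (9)²(0.5) + (10)²(0.15) = 63.3

63.300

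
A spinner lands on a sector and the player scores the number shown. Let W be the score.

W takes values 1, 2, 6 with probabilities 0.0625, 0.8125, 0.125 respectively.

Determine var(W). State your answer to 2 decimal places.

E[W] = (1)(0.0625) + (2)(0.8125) + (6)(0.125) = 2.4375
E[W²] = (1)²(0.0625) + (2)²(0.8125) + (6)²(0.125) = 7.8125
var(W) = E[W²] − (E[W])² = 7.8125 − (2.4375)² = 1.87109375

1.87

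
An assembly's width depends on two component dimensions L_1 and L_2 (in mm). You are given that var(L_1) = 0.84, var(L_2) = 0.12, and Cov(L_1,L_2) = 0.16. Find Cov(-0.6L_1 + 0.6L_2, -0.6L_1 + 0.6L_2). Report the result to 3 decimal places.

0.230

Cov(-0.6L_1 + 0.6L_2, -0.6L_1 + 0.6L_2) = (-0.6)(-0.6)var(L_1) + (0.6)(0.6)var(L_2) + [(-0.6)(0.6) + (0.6)(-0.6)]Cov(L_1,L_2)
= 0.36·0.84 + 0.36·0.12 + -0.72·0.16 = 0.2304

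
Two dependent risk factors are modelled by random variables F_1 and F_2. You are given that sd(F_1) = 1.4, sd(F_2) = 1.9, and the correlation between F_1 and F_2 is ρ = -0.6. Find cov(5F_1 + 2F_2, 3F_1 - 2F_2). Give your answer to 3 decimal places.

Var(F_1) = (1.4)² = 1.96;  Var(F_2) = (1.9)² = 3.61
cov(F_1,F_2) = ρ·sd(F_1)·sd(F_2) = -0.6·1.4·1.9 = -1.596
cov(5F_1 + 2F_2, 3F_1 - 2F_2) = (5)(3)Var(F_1) + (2)(-2)Var(F_2) + [(5)(-2) + (2)(3)]cov(F_1,F_2)
= 15·1.96 + -4·3.61 + -4·-1.596 = 21.344

21.344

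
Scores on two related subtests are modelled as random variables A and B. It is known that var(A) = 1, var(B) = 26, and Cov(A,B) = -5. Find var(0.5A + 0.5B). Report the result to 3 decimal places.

var(0.5A + 0.5B) = (0.5)²·var(A) + (0.5)²·var(B) + 2·(0.5)·(0.5)·Cov(A,B)
= 0.25·1 + 0.25·26 + 0.5·-5 = 4.25

4.250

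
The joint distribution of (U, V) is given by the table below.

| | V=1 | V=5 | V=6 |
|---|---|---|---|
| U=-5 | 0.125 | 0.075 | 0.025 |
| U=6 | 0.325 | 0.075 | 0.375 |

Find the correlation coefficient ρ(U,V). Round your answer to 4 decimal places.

0.1613

E[U] = 3.525,  E[V] = 3.6
E[UV] = 14.45
Cov(U,V) = E[UV] − E[U]E[V] = 14.45 − (3.525)(3.6) = 1.76
Var(U) = 21.099375,  Var(V) = 5.64
ρ = 1.76 / √(21.099375·5.64) ≈ 0.1613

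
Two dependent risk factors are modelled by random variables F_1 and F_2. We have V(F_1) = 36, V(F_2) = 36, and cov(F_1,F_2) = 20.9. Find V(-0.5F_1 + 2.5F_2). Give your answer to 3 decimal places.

181.750

V(-0.5F_1 + 2.5F_2) = (-0.5)²·V(F_1) + (2.5)²·V(F_2) + 2·(-0.5)·(2.5)·cov(F_1,F_2)
= 0.25·36 + 6.25·36 + -2.5·20.9 = 181.75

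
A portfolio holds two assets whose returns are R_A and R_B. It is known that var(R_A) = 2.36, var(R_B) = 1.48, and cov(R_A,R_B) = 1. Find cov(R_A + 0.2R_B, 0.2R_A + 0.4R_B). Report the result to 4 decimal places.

1.0304

cov(R_A + 0.2R_B, 0.2R_A + 0.4R_B) = (1)(0.2)var(R_A) + (0.2)(0.4)var(R_B) + [(1)(0.4) + (0.2)(0.2)]cov(R_A,R_B)
= 0.2·2.36 + 0.08·1.48 + 0.44·1 = 1.0304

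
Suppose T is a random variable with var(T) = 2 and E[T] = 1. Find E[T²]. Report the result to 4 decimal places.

E[T²] = var(T) + (E[T])² = 2 + (1)² = 3

3.0000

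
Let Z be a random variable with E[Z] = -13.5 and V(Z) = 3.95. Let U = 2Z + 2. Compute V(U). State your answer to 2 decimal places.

V(2Z + 2) = (2)²·V(Z) = 4·3.95 = 15.8

15.80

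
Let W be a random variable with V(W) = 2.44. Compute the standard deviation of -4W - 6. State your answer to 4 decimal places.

6.2482

V(-4W - 6) = (-4)²·2.44 = 39.04
SD(-4W - 6) = √39.04 ≈ 6.2482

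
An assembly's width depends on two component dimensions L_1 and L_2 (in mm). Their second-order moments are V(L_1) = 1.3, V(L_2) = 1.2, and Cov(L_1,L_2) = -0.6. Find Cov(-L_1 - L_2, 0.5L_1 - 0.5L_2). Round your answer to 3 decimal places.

-0.050

Cov(-L_1 - L_2, 0.5L_1 - 0.5L_2) = (-1)(0.5)V(L_1) + (-1)(-0.5)V(L_2) + [(-1)(-0.5) + (-1)(0.5)]Cov(L_1,L_2)
= -0.5·1.3 + 0.5·1.2 + 0·-0.6 = -0.05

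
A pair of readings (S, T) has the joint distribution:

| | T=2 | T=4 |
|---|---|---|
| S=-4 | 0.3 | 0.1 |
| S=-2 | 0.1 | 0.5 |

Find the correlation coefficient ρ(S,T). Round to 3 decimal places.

0.583

E[S] = -2.8,  E[T] = 3.2
E[ST] = -8.4
cov(S,T) = E[ST] − E[S]E[T] = -8.4 − (-2.8)(3.2) = 0.56
var(S) = 0.96,  var(T) = 0.96
ρ = 0.56 / √(0.96·0.96) ≈ 0.583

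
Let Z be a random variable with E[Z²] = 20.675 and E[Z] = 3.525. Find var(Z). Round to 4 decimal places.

8.2494

var(Z) = 20.675 − (3.525)² = 8.249375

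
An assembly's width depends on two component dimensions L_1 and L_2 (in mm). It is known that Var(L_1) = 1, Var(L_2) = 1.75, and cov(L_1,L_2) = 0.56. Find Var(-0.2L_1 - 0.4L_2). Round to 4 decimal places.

0.4096

Var(-0.2L_1 - 0.4L_2) = (-0.2)²·Var(L_1) + (-0.4)²·Var(L_2) + 2·(-0.2)·(-0.4)·cov(L_1,L_2)
= 0.04·1 + 0.16·1.75 + 0.16·0.56 = 0.4096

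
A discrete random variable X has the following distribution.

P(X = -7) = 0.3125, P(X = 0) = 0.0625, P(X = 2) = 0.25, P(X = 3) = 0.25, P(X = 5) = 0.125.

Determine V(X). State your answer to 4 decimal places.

21.5898

E[X] = (-7)(0.3125) + (0)(0.0625) + (2)(0.25) + (3)(0.25) + (5)(0.125) = -0.3125
E[X²] = (-7)²(0.3125) + (0)²(0.0625) + (2)²(0.25) + (3)²(0.25) + (5)²(0.125) = 21.6875
V(X) = E[X²] − (E[X])² = 21.6875 − (-0.3125)² = 21.58984375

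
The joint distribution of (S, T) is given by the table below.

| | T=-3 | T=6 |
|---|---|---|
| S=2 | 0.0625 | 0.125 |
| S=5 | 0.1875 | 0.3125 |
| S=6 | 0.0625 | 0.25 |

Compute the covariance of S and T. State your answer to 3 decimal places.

0.422

E[S] = 4.75,  E[T] = 3.1875
E[ST] = 15.5625
Cov(S,T) = E[ST] − E[S]E[T] = 15.5625 − (4.75)(3.1875) = 0.421875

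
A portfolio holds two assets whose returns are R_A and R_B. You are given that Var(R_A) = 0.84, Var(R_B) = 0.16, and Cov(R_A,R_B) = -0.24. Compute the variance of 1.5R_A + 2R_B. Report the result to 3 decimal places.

Var(1.5R_A + 2R_B) = (1.5)²·Var(R_A) + (2)²·Var(R_B) + 2·(1.5)·(2)·Cov(R_A,R_B)
= 2.25·0.84 + 4·0.16 + 6·-0.24 = 1.09

1.090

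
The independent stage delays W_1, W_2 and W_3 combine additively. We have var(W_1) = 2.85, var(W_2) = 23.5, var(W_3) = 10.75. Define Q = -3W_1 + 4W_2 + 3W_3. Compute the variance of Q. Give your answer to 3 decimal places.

498.400

By independence, var(Q) = (-3)²var(W_1) + (4)²var(W_2) + (3)²var(W_3)
= (-3)²·2.85 + (4)²·23.5 + (3)²·10.75 = 498.4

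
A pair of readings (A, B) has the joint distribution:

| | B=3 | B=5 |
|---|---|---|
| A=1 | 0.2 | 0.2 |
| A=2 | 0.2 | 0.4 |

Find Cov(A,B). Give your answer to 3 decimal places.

0.080

E[A] = 1.6,  E[B] = 4.2
E[AB] = 6.8
Cov(A,B) = E[AB] − E[A]E[B] = 6.8 − (1.6)(4.2) = 0.08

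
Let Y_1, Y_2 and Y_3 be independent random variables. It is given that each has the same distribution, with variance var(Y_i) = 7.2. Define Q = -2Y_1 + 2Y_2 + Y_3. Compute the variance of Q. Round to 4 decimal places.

By independence, var(Q) = (-2)²var(Y_1) + (2)²var(Y_2) + (1)²var(Y_3)
= (-2)²·7.2 + (2)²·7.2 + (1)²·7.2 = 64.8

64.8000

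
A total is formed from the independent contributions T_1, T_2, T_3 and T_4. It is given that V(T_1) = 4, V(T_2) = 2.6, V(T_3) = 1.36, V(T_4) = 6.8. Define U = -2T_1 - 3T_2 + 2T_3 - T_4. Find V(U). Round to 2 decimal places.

51.64

By independence, V(U) = (-2)²V(T_1) + (-3)²V(T_2) + (2)²V(T_3) + (-1)²V(T_4)
= (-2)²·4 + (-3)²·2.6 + (2)²·1.36 + (-1)²·6.8 = 51.64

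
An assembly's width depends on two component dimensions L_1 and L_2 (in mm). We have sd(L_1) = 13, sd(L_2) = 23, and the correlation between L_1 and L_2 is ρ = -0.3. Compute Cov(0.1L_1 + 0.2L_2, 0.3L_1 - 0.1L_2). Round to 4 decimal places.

Var(L_1) = (13)² = 169;  Var(L_2) = (23)² = 529
Cov(L_1,L_2) = ρ·sd(L_1)·sd(L_2) = -0.3·13·23 = -89.7
Cov(0.1L_1 + 0.2L_2, 0.3L_1 - 0.1L_2) = (0.1)(0.3)Var(L_1) + (0.2)(-0.1)Var(L_2) + [(0.1)(-0.1) + (0.2)(0.3)]Cov(L_1,L_2)
= 0.03·169 + -0.02·529 + 0.05·-89.7 = -9.995

-9.9950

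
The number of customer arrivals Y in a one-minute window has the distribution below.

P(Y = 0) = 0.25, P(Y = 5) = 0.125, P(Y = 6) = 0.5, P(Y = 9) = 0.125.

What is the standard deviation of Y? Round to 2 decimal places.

2.95

E[Y] = (0)(0.25) + (5)(0.125) + (6)(0.5) + (9)(0.125) = 4.75
E[Y²] = (0)²(0.25) + (5)²(0.125) + (6)²(0.5) + (9)²(0.125) = 31.25
V(Y) = E[Y²] − (E[Y])² = 31.25 − (4.75)² = 8.6875
SD(Y) = √8.6875 ≈ 2.95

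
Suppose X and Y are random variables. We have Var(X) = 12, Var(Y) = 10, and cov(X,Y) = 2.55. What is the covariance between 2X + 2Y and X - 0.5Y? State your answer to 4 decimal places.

16.5500

cov(2X + 2Y, X - 0.5Y) = (2)(1)Var(X) + (2)(-0.5)Var(Y) + [(2)(-0.5) + (2)(1)]cov(X,Y)
= 2·12 + -1·10 + 1·2.55 = 16.55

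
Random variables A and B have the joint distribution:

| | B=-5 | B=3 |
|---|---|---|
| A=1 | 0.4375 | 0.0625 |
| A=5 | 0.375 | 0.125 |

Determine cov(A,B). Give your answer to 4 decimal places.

1.0000

E[A] = 3,  E[B] = -3.5
E[AB] = -9.5
cov(A,B) = E[AB] − E[A]E[B] = -9.5 − (3)(-3.5) = 1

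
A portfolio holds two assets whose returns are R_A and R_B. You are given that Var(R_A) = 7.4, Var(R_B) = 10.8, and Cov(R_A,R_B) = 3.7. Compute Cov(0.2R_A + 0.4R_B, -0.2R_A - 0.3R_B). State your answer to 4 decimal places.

-2.1100

Cov(0.2R_A + 0.4R_B, -0.2R_A - 0.3R_B) = (0.2)(-0.2)Var(R_A) + (0.4)(-0.3)Var(R_B) + [(0.2)(-0.3) + (0.4)(-0.2)]Cov(R_A,R_B)
= -0.04·7.4 + -0.12·10.8 + -0.14·3.7 = -2.11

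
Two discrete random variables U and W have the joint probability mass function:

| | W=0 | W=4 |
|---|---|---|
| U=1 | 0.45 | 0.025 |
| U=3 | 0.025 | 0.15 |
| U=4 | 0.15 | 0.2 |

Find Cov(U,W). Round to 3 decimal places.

E[U] = 2.4,  E[W] = 1.5
E[UW] = 5.1
Cov(U,W) = E[UW] − E[U]E[W] = 5.1 − (2.4)(1.5) = 1.5

1.500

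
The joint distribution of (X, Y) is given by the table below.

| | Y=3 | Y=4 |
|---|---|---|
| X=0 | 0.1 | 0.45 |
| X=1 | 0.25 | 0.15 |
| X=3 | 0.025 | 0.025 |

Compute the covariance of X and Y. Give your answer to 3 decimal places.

-0.119

E[X] = 0.55,  E[Y] = 3.625
E[XY] = 1.875
cov(X,Y) = E[XY] − E[X]E[Y] = 1.875 − (0.55)(3.625) = -0.11875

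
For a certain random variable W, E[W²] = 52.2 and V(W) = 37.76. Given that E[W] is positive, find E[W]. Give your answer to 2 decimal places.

3.80

(E[W])² = E[W²] − V(W) = 52.2 − 37.76 = 14.44
E[W] = √14.44 = 3.8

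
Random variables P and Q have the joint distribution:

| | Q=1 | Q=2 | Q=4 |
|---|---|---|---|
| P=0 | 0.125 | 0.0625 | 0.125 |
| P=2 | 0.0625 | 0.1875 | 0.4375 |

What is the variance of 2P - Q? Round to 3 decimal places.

E[P] = 1.375,  E[Q] = 2.9375,  E[PQ] = 4.375
var(P) = 2.75 − (1.375)² = 0.859375;  var(Q) = 10.1875 − (2.9375)² = 1.55859375
Cov(P,Q) = 4.375 − (1.375)(2.9375) = 0.3359375
var(2P - Q) = (2)²·0.859375 + (-1)²·1.55859375 + 2·(2)·(-1)·0.3359375 = 3.65234375

3.652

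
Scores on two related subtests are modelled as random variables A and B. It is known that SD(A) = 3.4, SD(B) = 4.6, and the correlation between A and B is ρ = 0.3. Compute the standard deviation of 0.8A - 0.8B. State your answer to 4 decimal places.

3.8646

var(A) = (3.4)² = 11.56;  var(B) = (4.6)² = 21.16
Cov(A,B) = ρ·SD(A)·SD(B) = 0.3·3.4·4.6 = 4.692
var(0.8A - 0.8B) = (0.8)²·var(A) + (-0.8)²·var(B) + 2·(0.8)·(-0.8)·Cov(A,B)
= 0.64·11.56 + 0.64·21.16 + -1.28·4.692 = 14.93504
SD(0.8A - 0.8B) = √14.93504 ≈ 3.8646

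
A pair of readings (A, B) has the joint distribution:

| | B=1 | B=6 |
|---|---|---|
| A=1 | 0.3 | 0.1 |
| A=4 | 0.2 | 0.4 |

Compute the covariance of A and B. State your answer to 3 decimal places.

E[A] = 2.8,  E[B] = 3.5
E[AB] = 11.3
Cov(A,B) = E[AB] − E[A]E[B] = 11.3 − (2.8)(3.5) = 1.5

1.500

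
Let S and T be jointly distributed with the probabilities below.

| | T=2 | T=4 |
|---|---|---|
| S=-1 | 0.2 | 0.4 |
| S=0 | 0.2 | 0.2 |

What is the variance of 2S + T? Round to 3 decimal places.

1.600

E[S] = -0.6,  E[T] = 3.2,  E[ST] = -2
Var(S) = 0.6 − (-0.6)² = 0.24;  Var(T) = 11.2 − (3.2)² = 0.96
Cov(S,T) = -2 − (-0.6)(3.2) = -0.08
Var(2S + T) = (2)²·0.24 + (1)²·0.96 + 2·(2)·(1)·-0.08 = 1.6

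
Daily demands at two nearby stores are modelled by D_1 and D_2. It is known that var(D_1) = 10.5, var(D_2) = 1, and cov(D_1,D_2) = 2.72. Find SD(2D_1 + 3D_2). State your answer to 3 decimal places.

var(2D_1 + 3D_2) = (2)²·var(D_1) + (3)²·var(D_2) + 2·(2)·(3)·cov(D_1,D_2)
= 4·10.5 + 9·1 + 12·2.72 = 83.64
SD(2D_1 + 3D_2) = √83.64 ≈ 9.145

9.145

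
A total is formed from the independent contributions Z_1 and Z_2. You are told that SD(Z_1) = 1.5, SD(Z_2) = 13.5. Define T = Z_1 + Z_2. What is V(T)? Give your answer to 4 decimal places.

V(Z_1) = 2.25, V(Z_2) = 182.25
By independence, V(T) = (1)²V(Z_1) + (1)²V(Z_2)
= (1)²·2.25 + (1)²·182.25 = 184.5

184.5000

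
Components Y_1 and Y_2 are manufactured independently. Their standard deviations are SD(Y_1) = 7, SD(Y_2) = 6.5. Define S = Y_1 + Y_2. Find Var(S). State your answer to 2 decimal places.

91.25

Var(Y_1) = 49, Var(Y_2) = 42.25
By independence, Var(S) = (1)²Var(Y_1) + (1)²Var(Y_2)
= (1)²·49 + (1)²·42.25 = 91.25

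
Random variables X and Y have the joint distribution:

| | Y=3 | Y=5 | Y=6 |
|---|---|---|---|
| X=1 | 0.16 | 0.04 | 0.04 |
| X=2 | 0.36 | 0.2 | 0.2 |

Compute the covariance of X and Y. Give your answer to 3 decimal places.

E[X] = 1.76,  E[Y] = 4.2
E[XY] = 7.48
Cov(X,Y) = E[XY] − E[X]E[Y] = 7.48 − (1.76)(4.2) = 0.088

0.088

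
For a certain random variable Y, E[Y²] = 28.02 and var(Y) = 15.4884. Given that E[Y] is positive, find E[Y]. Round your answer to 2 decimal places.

(E[Y])² = E[Y²] − var(Y) = 28.02 − 15.4884 = 12.5316
E[Y] = √12.5316 = 3.54

3.54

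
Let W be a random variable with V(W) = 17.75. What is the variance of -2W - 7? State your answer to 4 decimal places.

V(-2W - 7) = (-2)²·V(W) = 4·17.75 = 71

71.0000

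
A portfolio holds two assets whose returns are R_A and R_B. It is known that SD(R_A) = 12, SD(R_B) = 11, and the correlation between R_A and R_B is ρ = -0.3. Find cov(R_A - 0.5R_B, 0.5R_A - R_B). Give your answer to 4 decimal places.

var(R_A) = (12)² = 144;  var(R_B) = (11)² = 121
cov(R_A,R_B) = ρ·SD(R_A)·SD(R_B) = -0.3·12·11 = -39.6
cov(R_A - 0.5R_B, 0.5R_A - R_B) = (1)(0.5)var(R_A) + (-0.5)(-1)var(R_B) + [(1)(-1) + (-0.5)(0.5)]cov(R_A,R_B)
= 0.5·144 + 0.5·121 + -1.25·-39.6 = 182

182.0000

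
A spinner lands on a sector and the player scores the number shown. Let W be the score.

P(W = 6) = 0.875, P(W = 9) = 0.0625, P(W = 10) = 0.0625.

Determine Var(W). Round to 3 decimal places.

1.371

E[W] = (6)(0.875) + (9)(0.0625) + (10)(0.0625) = 6.4375
E[W²] = (6)²(0.875) + (9)²(0.0625) + (10)²(0.0625) = 42.8125
Var(W) = E[W²] − (E[W])² = 42.8125 − (6.4375)² = 1.37109375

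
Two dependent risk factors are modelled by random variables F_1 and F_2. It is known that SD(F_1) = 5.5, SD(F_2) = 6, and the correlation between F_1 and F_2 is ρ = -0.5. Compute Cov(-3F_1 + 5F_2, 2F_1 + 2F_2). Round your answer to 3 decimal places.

Var(F_1) = (5.5)² = 30.25;  Var(F_2) = (6)² = 36
Cov(F_1,F_2) = ρ·SD(F_1)·SD(F_2) = -0.5·5.5·6 = -16.5
Cov(-3F_1 + 5F_2, 2F_1 + 2F_2) = (-3)(2)Var(F_1) + (5)(2)Var(F_2) + [(-3)(2) + (5)(2)]Cov(F_1,F_2)
= -6·30.25 + 10·36 + 4·-16.5 = 112.5

112.500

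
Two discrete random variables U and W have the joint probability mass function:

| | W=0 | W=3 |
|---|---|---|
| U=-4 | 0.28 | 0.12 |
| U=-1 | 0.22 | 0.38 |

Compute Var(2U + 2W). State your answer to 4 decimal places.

23.4000

E[U] = -2.2,  E[W] = 1.5,  E[UW] = -2.58
Var(U) = 7 − (-2.2)² = 2.16;  Var(W) = 4.5 − (1.5)² = 2.25
Cov(U,W) = -2.58 − (-2.2)(1.5) = 0.72
Var(2U + 2W) = (2)²·2.16 + (2)²·2.25 + 2·(2)·(2)·0.72 = 23.4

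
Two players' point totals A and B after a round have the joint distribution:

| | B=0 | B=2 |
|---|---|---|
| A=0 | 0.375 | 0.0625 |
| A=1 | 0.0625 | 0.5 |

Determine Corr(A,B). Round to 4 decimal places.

0.7460

E[A] = 0.5625,  E[B] = 1.125
E[AB] = 1
cov(A,B) = E[AB] − E[A]E[B] = 1 − (0.5625)(1.125) = 0.3671875
var(A) = 0.24609375,  var(B) = 0.984375
ρ = 0.3671875 / √(0.24609375·0.984375) ≈ 0.7460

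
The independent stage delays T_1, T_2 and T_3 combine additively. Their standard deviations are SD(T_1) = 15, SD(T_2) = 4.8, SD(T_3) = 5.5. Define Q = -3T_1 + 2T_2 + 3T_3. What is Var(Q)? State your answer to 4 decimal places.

Var(T_1) = 225, Var(T_2) = 23.04, Var(T_3) = 30.25
By independence, Var(Q) = (-3)²Var(T_1) + (2)²Var(T_2) + (3)²Var(T_3)
= (-3)²·225 + (2)²·23.04 + (3)²·30.25 = 2389.41

2389.4100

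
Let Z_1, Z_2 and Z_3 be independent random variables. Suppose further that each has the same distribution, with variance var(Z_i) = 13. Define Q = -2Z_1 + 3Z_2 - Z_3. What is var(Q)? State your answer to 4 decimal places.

By independence, var(Q) = (-2)²var(Z_1) + (3)²var(Z_2) + (-1)²var(Z_3)
= (-2)²·13 + (3)²·13 + (-1)²·13 = 182

182.0000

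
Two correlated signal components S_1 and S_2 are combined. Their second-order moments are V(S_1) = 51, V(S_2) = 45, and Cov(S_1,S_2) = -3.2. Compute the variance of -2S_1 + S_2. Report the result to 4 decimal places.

V(-2S_1 + S_2) = (-2)²·V(S_1) + (1)²·V(S_2) + 2·(-2)·(1)·Cov(S_1,S_2)
= 4·51 + 1·45 + -4·-3.2 = 261.8

261.8000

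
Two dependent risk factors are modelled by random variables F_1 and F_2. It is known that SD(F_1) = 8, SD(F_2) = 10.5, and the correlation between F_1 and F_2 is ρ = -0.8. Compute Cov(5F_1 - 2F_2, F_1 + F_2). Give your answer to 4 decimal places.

Var(F_1) = (8)² = 64;  Var(F_2) = (10.5)² = 110.25
Cov(F_1,F_2) = ρ·SD(F_1)·SD(F_2) = -0.8·8·10.5 = -67.2
Cov(5F_1 - 2F_2, F_1 + F_2) = (5)(1)Var(F_1) + (-2)(1)Var(F_2) + [(5)(1) + (-2)(1)]Cov(F_1,F_2)
= 5·64 + -2·110.25 + 3·-67.2 = -102.1

-102.1000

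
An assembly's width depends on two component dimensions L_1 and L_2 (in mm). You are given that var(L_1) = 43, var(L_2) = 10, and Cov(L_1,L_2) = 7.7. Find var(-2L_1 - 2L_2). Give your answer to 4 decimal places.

273.6000

var(-2L_1 - 2L_2) = (-2)²·var(L_1) + (-2)²·var(L_2) + 2·(-2)·(-2)·Cov(L_1,L_2)
= 4·43 + 4·10 + 8·7.7 = 273.6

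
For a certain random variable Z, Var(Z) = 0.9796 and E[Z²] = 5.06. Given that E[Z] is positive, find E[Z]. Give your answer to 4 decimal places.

2.0200

(E[Z])² = E[Z²] − Var(Z) = 5.06 − 0.9796 = 4.0804
E[Z] = √4.0804 = 2.02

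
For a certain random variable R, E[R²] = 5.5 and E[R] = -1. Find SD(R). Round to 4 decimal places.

2.1213

Var(R) = 5.5 − (-1)² = 4.5
SD(R) = √4.5 ≈ 2.1213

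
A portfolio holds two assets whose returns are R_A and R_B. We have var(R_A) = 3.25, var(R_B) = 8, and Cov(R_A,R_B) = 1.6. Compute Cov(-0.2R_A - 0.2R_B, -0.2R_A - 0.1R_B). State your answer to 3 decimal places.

Cov(-0.2R_A - 0.2R_B, -0.2R_A - 0.1R_B) = (-0.2)(-0.2)var(R_A) + (-0.2)(-0.1)var(R_B) + [(-0.2)(-0.1) + (-0.2)(-0.2)]Cov(R_A,R_B)
= 0.04·3.25 + 0.02·8 + 0.06·1.6 = 0.386

0.386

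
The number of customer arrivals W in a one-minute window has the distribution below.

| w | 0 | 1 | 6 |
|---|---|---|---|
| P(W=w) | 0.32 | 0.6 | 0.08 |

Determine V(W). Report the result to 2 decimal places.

2.31

E[W] = (0)(0.32) + (1)(0.6) + (6)(0.08) = 1.08
E[W²] = (0)²(0.32) + (1)²(0.6) + (6)²(0.08) = 3.48
V(W) = E[W²] − (E[W])² = 3.48 − (1.08)² = 2.3136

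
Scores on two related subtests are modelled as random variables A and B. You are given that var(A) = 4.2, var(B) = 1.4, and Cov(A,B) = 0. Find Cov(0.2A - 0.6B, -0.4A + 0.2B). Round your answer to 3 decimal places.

-0.504

Cov(0.2A - 0.6B, -0.4A + 0.2B) = (0.2)(-0.4)var(A) + (-0.6)(0.2)var(B) + [(0.2)(0.2) + (-0.6)(-0.4)]Cov(A,B)
= -0.08·4.2 + -0.12·1.4 + 0.28·0 = -0.504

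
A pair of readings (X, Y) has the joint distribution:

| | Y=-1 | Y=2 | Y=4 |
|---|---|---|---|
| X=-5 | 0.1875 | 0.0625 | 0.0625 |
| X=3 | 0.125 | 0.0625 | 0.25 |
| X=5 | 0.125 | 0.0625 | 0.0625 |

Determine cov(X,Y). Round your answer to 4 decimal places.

E[X] = 1,  E[Y] = 1.4375
E[XY] = 3.3125
cov(X,Y) = E[XY] − E[X]E[Y] = 3.3125 − (1)(1.4375) = 1.875

1.8750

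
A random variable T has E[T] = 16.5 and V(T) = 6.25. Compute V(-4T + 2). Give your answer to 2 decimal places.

100.00

V(-4T + 2) = (-4)²·V(T) = 16·6.25 = 100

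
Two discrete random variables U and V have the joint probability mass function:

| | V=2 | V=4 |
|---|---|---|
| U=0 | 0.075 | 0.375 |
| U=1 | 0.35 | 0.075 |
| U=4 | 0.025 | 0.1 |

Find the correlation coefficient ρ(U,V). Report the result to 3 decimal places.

-0.054

E[U] = 0.925,  E[V] = 3.1
E[UV] = 2.8
cov(U,V) = E[UV] − E[U]E[V] = 2.8 − (0.925)(3.1) = -0.0675
Var(U) = 1.569375,  Var(V) = 0.99
ρ = -0.0675 / √(1.569375·0.99) ≈ -0.054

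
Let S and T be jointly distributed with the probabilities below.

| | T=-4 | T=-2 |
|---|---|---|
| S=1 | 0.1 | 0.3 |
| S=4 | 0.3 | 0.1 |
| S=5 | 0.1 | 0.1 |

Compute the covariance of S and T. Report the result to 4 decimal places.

E[S] = 3,  E[T] = -3
E[ST] = -9.6
Cov(S,T) = E[ST] − E[S]E[T] = -9.6 − (3)(-3) = -0.6

-0.6000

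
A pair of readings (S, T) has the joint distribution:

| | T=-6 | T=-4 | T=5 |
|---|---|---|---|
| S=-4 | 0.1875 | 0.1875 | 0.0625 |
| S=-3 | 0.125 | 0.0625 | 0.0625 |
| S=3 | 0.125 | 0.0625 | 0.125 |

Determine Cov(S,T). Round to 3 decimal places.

E[S] = -1.5625,  E[T] = -2.625
E[ST] = 7.1875
Cov(S,T) = E[ST] − E[S]E[T] = 7.1875 − (-1.5625)(-2.625) = 3.0859375

3.086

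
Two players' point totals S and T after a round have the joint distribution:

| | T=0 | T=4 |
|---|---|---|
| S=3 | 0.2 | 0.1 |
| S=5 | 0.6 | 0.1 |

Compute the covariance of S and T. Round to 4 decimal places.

-0.3200

E[S] = 4.4,  E[T] = 0.8
E[ST] = 3.2
cov(S,T) = E[ST] − E[S]E[T] = 3.2 − (4.4)(0.8) = -0.32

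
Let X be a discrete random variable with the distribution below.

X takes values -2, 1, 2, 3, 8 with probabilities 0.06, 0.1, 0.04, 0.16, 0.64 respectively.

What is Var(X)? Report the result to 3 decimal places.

E[X] = (-2)(0.06) + (1)(0.1) + (2)(0.04) + (3)(0.16) + (8)(0.64) = 5.66
E[X²] = (-2)²(0.06) + (1)²(0.1) + (2)²(0.04) + (3)²(0.16) + (8)²(0.64) = 42.9
Var(X) = E[X²] − (E[X])² = 42.9 − (5.66)² = 10.8644

10.864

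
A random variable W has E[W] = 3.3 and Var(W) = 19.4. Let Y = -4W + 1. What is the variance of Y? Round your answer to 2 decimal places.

310.40

Var(-4W + 1) = (-4)²·Var(W) = 16·19.4 = 310.4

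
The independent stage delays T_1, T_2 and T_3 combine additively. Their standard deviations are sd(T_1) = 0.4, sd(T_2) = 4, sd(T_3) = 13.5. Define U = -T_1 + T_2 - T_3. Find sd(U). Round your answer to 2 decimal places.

14.09

Var(T_1) = 0.16, Var(T_2) = 16, Var(T_3) = 182.25
By independence, Var(U) = (-1)²Var(T_1) + (1)²Var(T_2) + (-1)²Var(T_3)
= (-1)²·0.16 + (1)²·16 + (-1)²·182.25 = 198.41
sd(U) = √198.41 ≈ 14.09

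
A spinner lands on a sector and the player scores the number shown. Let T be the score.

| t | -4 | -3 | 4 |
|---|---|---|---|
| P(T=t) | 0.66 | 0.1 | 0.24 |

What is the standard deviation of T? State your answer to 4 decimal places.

E[T] = (-4)(0.66) + (-3)(0.1) + (4)(0.24) = -1.98
E[T²] = (-4)²(0.66) + (-3)²(0.1) + (4)²(0.24) = 15.3
Var(T) = E[T²] − (E[T])² = 15.3 − (-1.98)² = 11.3796
sd(T) = √11.3796 ≈ 3.3734

3.3734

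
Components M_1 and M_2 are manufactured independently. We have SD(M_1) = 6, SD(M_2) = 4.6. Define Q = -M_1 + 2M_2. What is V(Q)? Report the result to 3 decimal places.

120.640

V(M_1) = 36, V(M_2) = 21.16
By independence, V(Q) = (-1)²V(M_1) + (2)²V(M_2)
= (-1)²·36 + (2)²·21.16 = 120.64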